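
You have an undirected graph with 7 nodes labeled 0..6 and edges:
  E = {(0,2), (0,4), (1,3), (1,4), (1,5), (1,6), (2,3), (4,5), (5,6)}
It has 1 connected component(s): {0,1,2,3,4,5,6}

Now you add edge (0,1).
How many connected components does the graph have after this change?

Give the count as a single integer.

Answer: 1

Derivation:
Initial component count: 1
Add (0,1): endpoints already in same component. Count unchanged: 1.
New component count: 1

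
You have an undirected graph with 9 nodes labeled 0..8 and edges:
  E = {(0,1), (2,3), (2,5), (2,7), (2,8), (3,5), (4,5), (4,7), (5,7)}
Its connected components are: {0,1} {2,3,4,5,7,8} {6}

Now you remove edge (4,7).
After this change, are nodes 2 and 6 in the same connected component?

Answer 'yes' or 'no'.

Initial components: {0,1} {2,3,4,5,7,8} {6}
Removing edge (4,7): not a bridge — component count unchanged at 3.
New components: {0,1} {2,3,4,5,7,8} {6}
Are 2 and 6 in the same component? no

Answer: no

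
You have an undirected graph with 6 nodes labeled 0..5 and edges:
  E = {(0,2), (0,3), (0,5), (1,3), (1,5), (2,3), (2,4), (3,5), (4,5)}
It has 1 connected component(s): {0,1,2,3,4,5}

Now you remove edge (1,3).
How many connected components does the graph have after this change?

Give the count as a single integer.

Initial component count: 1
Remove (1,3): not a bridge. Count unchanged: 1.
  After removal, components: {0,1,2,3,4,5}
New component count: 1

Answer: 1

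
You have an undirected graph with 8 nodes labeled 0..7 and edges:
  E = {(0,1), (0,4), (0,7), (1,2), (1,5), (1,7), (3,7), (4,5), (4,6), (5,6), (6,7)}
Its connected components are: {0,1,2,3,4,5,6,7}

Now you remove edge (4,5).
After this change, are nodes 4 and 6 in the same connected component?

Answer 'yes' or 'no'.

Answer: yes

Derivation:
Initial components: {0,1,2,3,4,5,6,7}
Removing edge (4,5): not a bridge — component count unchanged at 1.
New components: {0,1,2,3,4,5,6,7}
Are 4 and 6 in the same component? yes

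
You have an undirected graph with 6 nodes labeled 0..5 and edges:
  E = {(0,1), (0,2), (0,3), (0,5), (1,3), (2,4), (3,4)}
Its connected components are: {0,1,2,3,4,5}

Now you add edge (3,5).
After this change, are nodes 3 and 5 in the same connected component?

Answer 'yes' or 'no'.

Answer: yes

Derivation:
Initial components: {0,1,2,3,4,5}
Adding edge (3,5): both already in same component {0,1,2,3,4,5}. No change.
New components: {0,1,2,3,4,5}
Are 3 and 5 in the same component? yes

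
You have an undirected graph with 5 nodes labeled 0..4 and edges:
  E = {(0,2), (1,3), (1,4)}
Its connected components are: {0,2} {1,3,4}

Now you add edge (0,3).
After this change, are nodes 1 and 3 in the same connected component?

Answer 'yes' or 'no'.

Initial components: {0,2} {1,3,4}
Adding edge (0,3): merges {0,2} and {1,3,4}.
New components: {0,1,2,3,4}
Are 1 and 3 in the same component? yes

Answer: yes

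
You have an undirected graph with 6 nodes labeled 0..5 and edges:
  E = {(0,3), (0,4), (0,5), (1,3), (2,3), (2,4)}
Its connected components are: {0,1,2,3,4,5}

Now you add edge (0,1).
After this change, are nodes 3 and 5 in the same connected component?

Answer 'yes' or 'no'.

Initial components: {0,1,2,3,4,5}
Adding edge (0,1): both already in same component {0,1,2,3,4,5}. No change.
New components: {0,1,2,3,4,5}
Are 3 and 5 in the same component? yes

Answer: yes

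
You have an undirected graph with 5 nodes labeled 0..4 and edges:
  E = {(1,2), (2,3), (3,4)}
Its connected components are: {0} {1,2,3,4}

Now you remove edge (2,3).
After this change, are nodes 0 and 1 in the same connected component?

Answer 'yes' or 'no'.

Answer: no

Derivation:
Initial components: {0} {1,2,3,4}
Removing edge (2,3): it was a bridge — component count 2 -> 3.
New components: {0} {1,2} {3,4}
Are 0 and 1 in the same component? no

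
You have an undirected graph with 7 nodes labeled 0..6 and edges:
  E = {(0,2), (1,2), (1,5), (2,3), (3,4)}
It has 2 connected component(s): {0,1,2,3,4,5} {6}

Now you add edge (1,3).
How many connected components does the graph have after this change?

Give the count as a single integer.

Initial component count: 2
Add (1,3): endpoints already in same component. Count unchanged: 2.
New component count: 2

Answer: 2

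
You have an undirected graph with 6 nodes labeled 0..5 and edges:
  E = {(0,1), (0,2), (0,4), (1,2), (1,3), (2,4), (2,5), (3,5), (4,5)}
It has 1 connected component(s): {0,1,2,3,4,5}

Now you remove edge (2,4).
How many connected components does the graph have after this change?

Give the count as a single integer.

Answer: 1

Derivation:
Initial component count: 1
Remove (2,4): not a bridge. Count unchanged: 1.
  After removal, components: {0,1,2,3,4,5}
New component count: 1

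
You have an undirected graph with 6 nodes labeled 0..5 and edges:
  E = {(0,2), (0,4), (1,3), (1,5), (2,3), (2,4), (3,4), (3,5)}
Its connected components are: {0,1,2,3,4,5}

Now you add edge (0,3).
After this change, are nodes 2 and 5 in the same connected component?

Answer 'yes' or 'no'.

Answer: yes

Derivation:
Initial components: {0,1,2,3,4,5}
Adding edge (0,3): both already in same component {0,1,2,3,4,5}. No change.
New components: {0,1,2,3,4,5}
Are 2 and 5 in the same component? yes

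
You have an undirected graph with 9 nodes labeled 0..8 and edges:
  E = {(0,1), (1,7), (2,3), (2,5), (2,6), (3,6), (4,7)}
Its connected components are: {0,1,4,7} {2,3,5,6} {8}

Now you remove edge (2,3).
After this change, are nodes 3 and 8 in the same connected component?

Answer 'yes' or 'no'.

Initial components: {0,1,4,7} {2,3,5,6} {8}
Removing edge (2,3): not a bridge — component count unchanged at 3.
New components: {0,1,4,7} {2,3,5,6} {8}
Are 3 and 8 in the same component? no

Answer: no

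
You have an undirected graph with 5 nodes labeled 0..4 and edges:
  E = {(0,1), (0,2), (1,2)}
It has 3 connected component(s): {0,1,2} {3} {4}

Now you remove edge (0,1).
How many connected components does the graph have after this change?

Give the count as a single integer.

Answer: 3

Derivation:
Initial component count: 3
Remove (0,1): not a bridge. Count unchanged: 3.
  After removal, components: {0,1,2} {3} {4}
New component count: 3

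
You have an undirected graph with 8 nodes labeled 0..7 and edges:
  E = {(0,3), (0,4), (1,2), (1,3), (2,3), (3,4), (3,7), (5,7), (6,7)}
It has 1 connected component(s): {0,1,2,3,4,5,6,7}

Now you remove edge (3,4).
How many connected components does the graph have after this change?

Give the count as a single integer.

Initial component count: 1
Remove (3,4): not a bridge. Count unchanged: 1.
  After removal, components: {0,1,2,3,4,5,6,7}
New component count: 1

Answer: 1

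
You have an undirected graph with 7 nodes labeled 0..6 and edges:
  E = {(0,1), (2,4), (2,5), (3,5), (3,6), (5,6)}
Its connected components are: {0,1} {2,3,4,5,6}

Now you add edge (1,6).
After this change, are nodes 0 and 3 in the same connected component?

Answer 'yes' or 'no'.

Answer: yes

Derivation:
Initial components: {0,1} {2,3,4,5,6}
Adding edge (1,6): merges {0,1} and {2,3,4,5,6}.
New components: {0,1,2,3,4,5,6}
Are 0 and 3 in the same component? yes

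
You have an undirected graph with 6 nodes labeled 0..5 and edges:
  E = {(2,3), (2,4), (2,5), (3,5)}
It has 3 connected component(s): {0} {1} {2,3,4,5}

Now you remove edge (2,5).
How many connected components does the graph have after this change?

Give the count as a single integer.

Initial component count: 3
Remove (2,5): not a bridge. Count unchanged: 3.
  After removal, components: {0} {1} {2,3,4,5}
New component count: 3

Answer: 3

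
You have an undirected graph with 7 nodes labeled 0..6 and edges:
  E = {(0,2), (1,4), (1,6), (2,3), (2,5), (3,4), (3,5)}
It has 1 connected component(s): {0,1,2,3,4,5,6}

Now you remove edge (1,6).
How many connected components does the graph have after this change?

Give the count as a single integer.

Initial component count: 1
Remove (1,6): it was a bridge. Count increases: 1 -> 2.
  After removal, components: {0,1,2,3,4,5} {6}
New component count: 2

Answer: 2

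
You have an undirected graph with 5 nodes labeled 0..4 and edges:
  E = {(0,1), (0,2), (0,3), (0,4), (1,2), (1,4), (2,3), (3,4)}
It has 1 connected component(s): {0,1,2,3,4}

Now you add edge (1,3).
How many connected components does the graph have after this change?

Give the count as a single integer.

Initial component count: 1
Add (1,3): endpoints already in same component. Count unchanged: 1.
New component count: 1

Answer: 1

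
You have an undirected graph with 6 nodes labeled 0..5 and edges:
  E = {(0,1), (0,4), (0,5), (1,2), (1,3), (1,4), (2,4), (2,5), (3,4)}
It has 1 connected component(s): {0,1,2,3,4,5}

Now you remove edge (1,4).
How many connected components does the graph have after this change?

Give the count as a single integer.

Initial component count: 1
Remove (1,4): not a bridge. Count unchanged: 1.
  After removal, components: {0,1,2,3,4,5}
New component count: 1

Answer: 1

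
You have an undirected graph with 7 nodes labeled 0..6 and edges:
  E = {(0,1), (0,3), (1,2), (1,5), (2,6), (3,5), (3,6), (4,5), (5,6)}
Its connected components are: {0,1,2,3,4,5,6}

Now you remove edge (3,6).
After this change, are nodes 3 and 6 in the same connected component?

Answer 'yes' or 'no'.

Initial components: {0,1,2,3,4,5,6}
Removing edge (3,6): not a bridge — component count unchanged at 1.
New components: {0,1,2,3,4,5,6}
Are 3 and 6 in the same component? yes

Answer: yes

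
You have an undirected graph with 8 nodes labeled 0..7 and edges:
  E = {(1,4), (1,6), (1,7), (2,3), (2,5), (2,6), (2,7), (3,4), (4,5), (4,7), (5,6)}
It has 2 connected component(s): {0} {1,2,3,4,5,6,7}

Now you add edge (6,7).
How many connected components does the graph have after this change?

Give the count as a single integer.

Answer: 2

Derivation:
Initial component count: 2
Add (6,7): endpoints already in same component. Count unchanged: 2.
New component count: 2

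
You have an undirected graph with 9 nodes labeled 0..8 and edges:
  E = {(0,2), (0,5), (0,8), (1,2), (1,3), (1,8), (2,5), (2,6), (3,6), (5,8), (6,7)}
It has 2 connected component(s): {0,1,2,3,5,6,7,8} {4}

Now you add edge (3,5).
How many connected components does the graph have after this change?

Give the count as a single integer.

Initial component count: 2
Add (3,5): endpoints already in same component. Count unchanged: 2.
New component count: 2

Answer: 2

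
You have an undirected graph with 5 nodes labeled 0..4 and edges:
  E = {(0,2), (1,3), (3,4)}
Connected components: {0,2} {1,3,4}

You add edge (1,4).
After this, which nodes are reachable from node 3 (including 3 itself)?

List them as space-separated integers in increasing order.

Answer: 1 3 4

Derivation:
Before: nodes reachable from 3: {1,3,4}
Adding (1,4): both endpoints already in same component. Reachability from 3 unchanged.
After: nodes reachable from 3: {1,3,4}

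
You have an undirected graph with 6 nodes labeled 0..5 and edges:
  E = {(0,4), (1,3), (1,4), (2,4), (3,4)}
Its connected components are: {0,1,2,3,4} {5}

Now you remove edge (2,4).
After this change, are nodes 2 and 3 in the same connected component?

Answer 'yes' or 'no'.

Initial components: {0,1,2,3,4} {5}
Removing edge (2,4): it was a bridge — component count 2 -> 3.
New components: {0,1,3,4} {2} {5}
Are 2 and 3 in the same component? no

Answer: no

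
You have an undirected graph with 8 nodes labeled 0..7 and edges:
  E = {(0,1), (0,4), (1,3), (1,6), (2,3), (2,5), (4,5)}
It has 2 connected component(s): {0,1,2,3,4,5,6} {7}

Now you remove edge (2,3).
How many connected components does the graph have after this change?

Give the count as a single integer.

Initial component count: 2
Remove (2,3): not a bridge. Count unchanged: 2.
  After removal, components: {0,1,2,3,4,5,6} {7}
New component count: 2

Answer: 2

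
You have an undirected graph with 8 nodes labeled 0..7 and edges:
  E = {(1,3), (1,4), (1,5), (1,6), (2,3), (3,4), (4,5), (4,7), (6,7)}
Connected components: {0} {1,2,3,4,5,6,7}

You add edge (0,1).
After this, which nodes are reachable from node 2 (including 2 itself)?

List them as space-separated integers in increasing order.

Before: nodes reachable from 2: {1,2,3,4,5,6,7}
Adding (0,1): merges 2's component with another. Reachability grows.
After: nodes reachable from 2: {0,1,2,3,4,5,6,7}

Answer: 0 1 2 3 4 5 6 7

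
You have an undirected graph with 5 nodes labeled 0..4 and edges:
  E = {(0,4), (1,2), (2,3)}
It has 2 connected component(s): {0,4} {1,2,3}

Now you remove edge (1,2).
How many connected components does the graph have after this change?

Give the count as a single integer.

Initial component count: 2
Remove (1,2): it was a bridge. Count increases: 2 -> 3.
  After removal, components: {0,4} {1} {2,3}
New component count: 3

Answer: 3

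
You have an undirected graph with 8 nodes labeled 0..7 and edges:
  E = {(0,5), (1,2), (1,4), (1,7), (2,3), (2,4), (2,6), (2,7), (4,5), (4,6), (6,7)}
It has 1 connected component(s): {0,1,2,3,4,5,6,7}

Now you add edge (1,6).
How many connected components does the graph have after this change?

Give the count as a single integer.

Initial component count: 1
Add (1,6): endpoints already in same component. Count unchanged: 1.
New component count: 1

Answer: 1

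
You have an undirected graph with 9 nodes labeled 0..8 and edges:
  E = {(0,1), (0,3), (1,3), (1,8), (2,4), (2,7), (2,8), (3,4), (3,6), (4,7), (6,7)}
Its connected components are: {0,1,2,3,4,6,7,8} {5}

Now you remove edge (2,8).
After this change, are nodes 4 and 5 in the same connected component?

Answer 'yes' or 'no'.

Initial components: {0,1,2,3,4,6,7,8} {5}
Removing edge (2,8): not a bridge — component count unchanged at 2.
New components: {0,1,2,3,4,6,7,8} {5}
Are 4 and 5 in the same component? no

Answer: no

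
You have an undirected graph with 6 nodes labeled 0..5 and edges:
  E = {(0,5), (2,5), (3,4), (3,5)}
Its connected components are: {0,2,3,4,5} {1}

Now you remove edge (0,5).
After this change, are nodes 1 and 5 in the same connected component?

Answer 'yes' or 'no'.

Answer: no

Derivation:
Initial components: {0,2,3,4,5} {1}
Removing edge (0,5): it was a bridge — component count 2 -> 3.
New components: {0} {1} {2,3,4,5}
Are 1 and 5 in the same component? no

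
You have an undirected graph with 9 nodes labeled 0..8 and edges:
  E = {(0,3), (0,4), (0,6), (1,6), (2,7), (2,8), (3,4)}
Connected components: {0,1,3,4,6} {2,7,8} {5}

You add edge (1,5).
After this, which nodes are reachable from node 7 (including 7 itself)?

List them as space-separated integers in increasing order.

Before: nodes reachable from 7: {2,7,8}
Adding (1,5): merges two components, but neither contains 7. Reachability from 7 unchanged.
After: nodes reachable from 7: {2,7,8}

Answer: 2 7 8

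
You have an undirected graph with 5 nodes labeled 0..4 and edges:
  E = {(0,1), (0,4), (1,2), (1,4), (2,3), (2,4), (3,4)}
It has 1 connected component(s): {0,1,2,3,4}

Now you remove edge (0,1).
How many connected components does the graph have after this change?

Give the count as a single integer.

Initial component count: 1
Remove (0,1): not a bridge. Count unchanged: 1.
  After removal, components: {0,1,2,3,4}
New component count: 1

Answer: 1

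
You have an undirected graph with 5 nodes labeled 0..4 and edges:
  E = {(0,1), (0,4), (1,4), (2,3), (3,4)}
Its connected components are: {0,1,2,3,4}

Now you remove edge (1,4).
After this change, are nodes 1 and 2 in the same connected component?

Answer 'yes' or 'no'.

Answer: yes

Derivation:
Initial components: {0,1,2,3,4}
Removing edge (1,4): not a bridge — component count unchanged at 1.
New components: {0,1,2,3,4}
Are 1 and 2 in the same component? yes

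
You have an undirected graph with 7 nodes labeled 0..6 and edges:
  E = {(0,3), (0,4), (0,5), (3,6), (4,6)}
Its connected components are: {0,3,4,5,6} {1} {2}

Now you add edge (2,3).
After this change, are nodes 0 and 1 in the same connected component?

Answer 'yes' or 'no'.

Answer: no

Derivation:
Initial components: {0,3,4,5,6} {1} {2}
Adding edge (2,3): merges {2} and {0,3,4,5,6}.
New components: {0,2,3,4,5,6} {1}
Are 0 and 1 in the same component? no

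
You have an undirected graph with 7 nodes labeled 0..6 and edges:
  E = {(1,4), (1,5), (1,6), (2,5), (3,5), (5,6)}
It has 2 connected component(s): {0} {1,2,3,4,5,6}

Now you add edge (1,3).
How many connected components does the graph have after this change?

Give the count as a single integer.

Initial component count: 2
Add (1,3): endpoints already in same component. Count unchanged: 2.
New component count: 2

Answer: 2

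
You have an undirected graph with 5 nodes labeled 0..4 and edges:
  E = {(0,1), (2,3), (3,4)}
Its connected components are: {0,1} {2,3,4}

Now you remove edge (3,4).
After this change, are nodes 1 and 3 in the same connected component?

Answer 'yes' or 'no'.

Initial components: {0,1} {2,3,4}
Removing edge (3,4): it was a bridge — component count 2 -> 3.
New components: {0,1} {2,3} {4}
Are 1 and 3 in the same component? no

Answer: no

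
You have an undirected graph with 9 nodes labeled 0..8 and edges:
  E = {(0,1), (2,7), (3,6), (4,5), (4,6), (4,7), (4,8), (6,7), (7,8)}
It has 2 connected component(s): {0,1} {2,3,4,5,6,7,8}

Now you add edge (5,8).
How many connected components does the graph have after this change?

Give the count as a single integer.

Answer: 2

Derivation:
Initial component count: 2
Add (5,8): endpoints already in same component. Count unchanged: 2.
New component count: 2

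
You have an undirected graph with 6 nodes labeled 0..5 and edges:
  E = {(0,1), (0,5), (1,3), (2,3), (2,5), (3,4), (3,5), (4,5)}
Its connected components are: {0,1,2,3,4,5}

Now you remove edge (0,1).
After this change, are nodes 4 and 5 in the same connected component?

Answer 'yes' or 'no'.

Answer: yes

Derivation:
Initial components: {0,1,2,3,4,5}
Removing edge (0,1): not a bridge — component count unchanged at 1.
New components: {0,1,2,3,4,5}
Are 4 and 5 in the same component? yes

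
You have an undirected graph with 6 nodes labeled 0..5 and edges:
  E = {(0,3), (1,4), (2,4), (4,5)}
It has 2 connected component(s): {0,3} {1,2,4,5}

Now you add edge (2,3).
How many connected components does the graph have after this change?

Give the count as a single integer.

Answer: 1

Derivation:
Initial component count: 2
Add (2,3): merges two components. Count decreases: 2 -> 1.
New component count: 1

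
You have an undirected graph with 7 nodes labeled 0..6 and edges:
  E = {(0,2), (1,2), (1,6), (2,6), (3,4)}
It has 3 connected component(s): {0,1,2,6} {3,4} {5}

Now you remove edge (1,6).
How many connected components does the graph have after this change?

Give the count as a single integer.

Answer: 3

Derivation:
Initial component count: 3
Remove (1,6): not a bridge. Count unchanged: 3.
  After removal, components: {0,1,2,6} {3,4} {5}
New component count: 3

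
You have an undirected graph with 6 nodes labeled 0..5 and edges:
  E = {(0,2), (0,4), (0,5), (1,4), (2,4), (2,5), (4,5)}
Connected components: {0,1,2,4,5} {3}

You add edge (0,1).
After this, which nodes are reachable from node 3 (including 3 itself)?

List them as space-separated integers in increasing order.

Before: nodes reachable from 3: {3}
Adding (0,1): both endpoints already in same component. Reachability from 3 unchanged.
After: nodes reachable from 3: {3}

Answer: 3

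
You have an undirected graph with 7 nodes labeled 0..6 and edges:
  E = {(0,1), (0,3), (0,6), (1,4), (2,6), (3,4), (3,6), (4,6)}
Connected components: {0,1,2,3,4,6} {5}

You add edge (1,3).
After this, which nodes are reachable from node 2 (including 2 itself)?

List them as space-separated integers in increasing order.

Answer: 0 1 2 3 4 6

Derivation:
Before: nodes reachable from 2: {0,1,2,3,4,6}
Adding (1,3): both endpoints already in same component. Reachability from 2 unchanged.
After: nodes reachable from 2: {0,1,2,3,4,6}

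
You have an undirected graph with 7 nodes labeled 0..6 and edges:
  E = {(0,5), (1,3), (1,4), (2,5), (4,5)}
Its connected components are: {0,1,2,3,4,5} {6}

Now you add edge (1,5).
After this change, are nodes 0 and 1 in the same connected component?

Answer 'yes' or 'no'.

Answer: yes

Derivation:
Initial components: {0,1,2,3,4,5} {6}
Adding edge (1,5): both already in same component {0,1,2,3,4,5}. No change.
New components: {0,1,2,3,4,5} {6}
Are 0 and 1 in the same component? yes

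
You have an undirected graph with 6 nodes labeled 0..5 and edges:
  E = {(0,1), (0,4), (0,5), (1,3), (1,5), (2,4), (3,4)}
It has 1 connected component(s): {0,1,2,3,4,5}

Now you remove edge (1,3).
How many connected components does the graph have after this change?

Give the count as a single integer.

Initial component count: 1
Remove (1,3): not a bridge. Count unchanged: 1.
  After removal, components: {0,1,2,3,4,5}
New component count: 1

Answer: 1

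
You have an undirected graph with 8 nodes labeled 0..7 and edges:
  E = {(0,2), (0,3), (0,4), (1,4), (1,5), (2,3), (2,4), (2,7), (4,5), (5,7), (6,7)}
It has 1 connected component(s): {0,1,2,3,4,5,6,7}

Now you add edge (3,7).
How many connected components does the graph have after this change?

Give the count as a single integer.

Answer: 1

Derivation:
Initial component count: 1
Add (3,7): endpoints already in same component. Count unchanged: 1.
New component count: 1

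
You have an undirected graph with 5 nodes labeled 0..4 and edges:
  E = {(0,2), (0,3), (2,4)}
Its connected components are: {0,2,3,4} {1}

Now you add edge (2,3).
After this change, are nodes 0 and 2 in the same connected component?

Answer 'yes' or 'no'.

Initial components: {0,2,3,4} {1}
Adding edge (2,3): both already in same component {0,2,3,4}. No change.
New components: {0,2,3,4} {1}
Are 0 and 2 in the same component? yes

Answer: yes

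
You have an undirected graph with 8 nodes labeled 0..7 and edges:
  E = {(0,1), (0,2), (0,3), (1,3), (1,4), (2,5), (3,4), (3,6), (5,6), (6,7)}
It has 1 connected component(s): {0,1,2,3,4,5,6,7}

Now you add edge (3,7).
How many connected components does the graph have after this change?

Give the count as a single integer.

Answer: 1

Derivation:
Initial component count: 1
Add (3,7): endpoints already in same component. Count unchanged: 1.
New component count: 1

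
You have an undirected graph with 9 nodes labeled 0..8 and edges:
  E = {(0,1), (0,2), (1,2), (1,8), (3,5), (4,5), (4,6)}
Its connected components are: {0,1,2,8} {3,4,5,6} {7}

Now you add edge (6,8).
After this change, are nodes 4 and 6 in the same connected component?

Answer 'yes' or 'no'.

Initial components: {0,1,2,8} {3,4,5,6} {7}
Adding edge (6,8): merges {3,4,5,6} and {0,1,2,8}.
New components: {0,1,2,3,4,5,6,8} {7}
Are 4 and 6 in the same component? yes

Answer: yes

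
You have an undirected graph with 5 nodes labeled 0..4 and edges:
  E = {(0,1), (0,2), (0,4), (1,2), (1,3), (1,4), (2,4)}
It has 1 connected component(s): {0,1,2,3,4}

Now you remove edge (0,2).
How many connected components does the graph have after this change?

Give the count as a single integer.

Initial component count: 1
Remove (0,2): not a bridge. Count unchanged: 1.
  After removal, components: {0,1,2,3,4}
New component count: 1

Answer: 1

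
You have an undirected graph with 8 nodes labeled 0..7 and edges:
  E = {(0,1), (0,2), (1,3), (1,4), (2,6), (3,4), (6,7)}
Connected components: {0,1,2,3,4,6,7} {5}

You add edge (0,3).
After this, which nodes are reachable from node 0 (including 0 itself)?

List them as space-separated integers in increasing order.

Before: nodes reachable from 0: {0,1,2,3,4,6,7}
Adding (0,3): both endpoints already in same component. Reachability from 0 unchanged.
After: nodes reachable from 0: {0,1,2,3,4,6,7}

Answer: 0 1 2 3 4 6 7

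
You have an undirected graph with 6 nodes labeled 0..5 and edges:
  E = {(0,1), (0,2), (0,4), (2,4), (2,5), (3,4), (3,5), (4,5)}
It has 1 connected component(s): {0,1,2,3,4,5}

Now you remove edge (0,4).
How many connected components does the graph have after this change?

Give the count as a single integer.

Answer: 1

Derivation:
Initial component count: 1
Remove (0,4): not a bridge. Count unchanged: 1.
  After removal, components: {0,1,2,3,4,5}
New component count: 1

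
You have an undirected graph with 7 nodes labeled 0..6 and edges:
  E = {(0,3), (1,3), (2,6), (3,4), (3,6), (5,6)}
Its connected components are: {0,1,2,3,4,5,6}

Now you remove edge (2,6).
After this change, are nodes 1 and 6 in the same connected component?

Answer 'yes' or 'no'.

Answer: yes

Derivation:
Initial components: {0,1,2,3,4,5,6}
Removing edge (2,6): it was a bridge — component count 1 -> 2.
New components: {0,1,3,4,5,6} {2}
Are 1 and 6 in the same component? yes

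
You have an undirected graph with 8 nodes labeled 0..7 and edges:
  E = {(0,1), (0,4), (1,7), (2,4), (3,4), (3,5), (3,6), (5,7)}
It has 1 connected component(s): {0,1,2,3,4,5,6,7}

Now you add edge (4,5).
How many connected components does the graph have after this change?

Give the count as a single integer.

Answer: 1

Derivation:
Initial component count: 1
Add (4,5): endpoints already in same component. Count unchanged: 1.
New component count: 1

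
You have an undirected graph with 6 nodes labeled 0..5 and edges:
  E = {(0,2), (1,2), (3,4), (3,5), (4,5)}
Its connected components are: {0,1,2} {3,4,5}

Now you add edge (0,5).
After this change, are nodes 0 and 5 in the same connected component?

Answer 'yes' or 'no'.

Answer: yes

Derivation:
Initial components: {0,1,2} {3,4,5}
Adding edge (0,5): merges {0,1,2} and {3,4,5}.
New components: {0,1,2,3,4,5}
Are 0 and 5 in the same component? yes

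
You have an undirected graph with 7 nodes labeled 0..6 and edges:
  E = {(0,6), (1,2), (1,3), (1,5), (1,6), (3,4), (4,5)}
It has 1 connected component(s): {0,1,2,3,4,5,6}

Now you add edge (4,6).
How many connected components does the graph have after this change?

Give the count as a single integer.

Answer: 1

Derivation:
Initial component count: 1
Add (4,6): endpoints already in same component. Count unchanged: 1.
New component count: 1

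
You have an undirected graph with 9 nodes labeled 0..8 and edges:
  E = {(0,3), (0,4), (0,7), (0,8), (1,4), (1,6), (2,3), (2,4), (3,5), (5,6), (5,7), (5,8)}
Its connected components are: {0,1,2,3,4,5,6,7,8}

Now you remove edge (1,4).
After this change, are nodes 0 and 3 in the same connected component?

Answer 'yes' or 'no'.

Answer: yes

Derivation:
Initial components: {0,1,2,3,4,5,6,7,8}
Removing edge (1,4): not a bridge — component count unchanged at 1.
New components: {0,1,2,3,4,5,6,7,8}
Are 0 and 3 in the same component? yes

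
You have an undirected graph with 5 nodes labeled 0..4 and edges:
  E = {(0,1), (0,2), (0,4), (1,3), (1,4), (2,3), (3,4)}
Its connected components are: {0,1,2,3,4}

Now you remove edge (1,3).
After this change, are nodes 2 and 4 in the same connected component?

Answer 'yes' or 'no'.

Initial components: {0,1,2,3,4}
Removing edge (1,3): not a bridge — component count unchanged at 1.
New components: {0,1,2,3,4}
Are 2 and 4 in the same component? yes

Answer: yes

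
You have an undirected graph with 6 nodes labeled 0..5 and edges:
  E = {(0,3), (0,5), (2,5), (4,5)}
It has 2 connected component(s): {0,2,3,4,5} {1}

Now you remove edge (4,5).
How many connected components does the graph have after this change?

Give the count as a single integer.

Initial component count: 2
Remove (4,5): it was a bridge. Count increases: 2 -> 3.
  After removal, components: {0,2,3,5} {1} {4}
New component count: 3

Answer: 3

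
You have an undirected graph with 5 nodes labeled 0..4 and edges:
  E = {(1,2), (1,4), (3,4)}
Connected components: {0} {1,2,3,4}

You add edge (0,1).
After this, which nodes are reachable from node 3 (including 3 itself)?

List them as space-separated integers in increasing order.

Answer: 0 1 2 3 4

Derivation:
Before: nodes reachable from 3: {1,2,3,4}
Adding (0,1): merges 3's component with another. Reachability grows.
After: nodes reachable from 3: {0,1,2,3,4}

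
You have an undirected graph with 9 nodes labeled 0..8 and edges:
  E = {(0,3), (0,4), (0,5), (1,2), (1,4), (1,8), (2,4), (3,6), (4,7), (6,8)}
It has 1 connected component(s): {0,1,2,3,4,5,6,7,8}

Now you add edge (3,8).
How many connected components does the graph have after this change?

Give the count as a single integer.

Initial component count: 1
Add (3,8): endpoints already in same component. Count unchanged: 1.
New component count: 1

Answer: 1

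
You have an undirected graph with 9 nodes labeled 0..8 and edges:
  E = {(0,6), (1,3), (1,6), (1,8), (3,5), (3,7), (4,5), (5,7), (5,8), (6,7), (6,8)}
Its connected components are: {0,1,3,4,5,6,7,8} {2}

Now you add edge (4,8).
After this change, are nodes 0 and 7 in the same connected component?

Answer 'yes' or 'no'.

Answer: yes

Derivation:
Initial components: {0,1,3,4,5,6,7,8} {2}
Adding edge (4,8): both already in same component {0,1,3,4,5,6,7,8}. No change.
New components: {0,1,3,4,5,6,7,8} {2}
Are 0 and 7 in the same component? yes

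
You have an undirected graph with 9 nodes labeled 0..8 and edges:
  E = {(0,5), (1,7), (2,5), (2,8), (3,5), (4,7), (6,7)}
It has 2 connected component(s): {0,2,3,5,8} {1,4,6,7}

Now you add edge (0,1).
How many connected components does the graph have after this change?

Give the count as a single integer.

Initial component count: 2
Add (0,1): merges two components. Count decreases: 2 -> 1.
New component count: 1

Answer: 1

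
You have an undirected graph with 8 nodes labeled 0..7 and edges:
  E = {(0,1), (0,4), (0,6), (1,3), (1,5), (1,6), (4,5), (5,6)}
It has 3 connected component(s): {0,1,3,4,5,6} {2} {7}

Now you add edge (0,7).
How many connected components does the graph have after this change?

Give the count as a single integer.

Answer: 2

Derivation:
Initial component count: 3
Add (0,7): merges two components. Count decreases: 3 -> 2.
New component count: 2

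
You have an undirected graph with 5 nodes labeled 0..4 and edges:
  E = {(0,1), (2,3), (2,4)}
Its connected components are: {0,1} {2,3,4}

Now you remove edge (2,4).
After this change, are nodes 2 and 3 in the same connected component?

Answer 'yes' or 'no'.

Answer: yes

Derivation:
Initial components: {0,1} {2,3,4}
Removing edge (2,4): it was a bridge — component count 2 -> 3.
New components: {0,1} {2,3} {4}
Are 2 and 3 in the same component? yes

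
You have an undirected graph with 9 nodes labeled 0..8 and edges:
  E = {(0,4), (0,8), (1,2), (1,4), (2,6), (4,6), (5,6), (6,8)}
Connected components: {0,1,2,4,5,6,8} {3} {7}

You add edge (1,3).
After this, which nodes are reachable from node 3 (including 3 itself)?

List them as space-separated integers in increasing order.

Before: nodes reachable from 3: {3}
Adding (1,3): merges 3's component with another. Reachability grows.
After: nodes reachable from 3: {0,1,2,3,4,5,6,8}

Answer: 0 1 2 3 4 5 6 8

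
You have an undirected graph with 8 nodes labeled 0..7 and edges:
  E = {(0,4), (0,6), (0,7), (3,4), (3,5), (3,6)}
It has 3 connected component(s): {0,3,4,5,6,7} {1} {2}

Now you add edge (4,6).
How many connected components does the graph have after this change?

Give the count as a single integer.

Answer: 3

Derivation:
Initial component count: 3
Add (4,6): endpoints already in same component. Count unchanged: 3.
New component count: 3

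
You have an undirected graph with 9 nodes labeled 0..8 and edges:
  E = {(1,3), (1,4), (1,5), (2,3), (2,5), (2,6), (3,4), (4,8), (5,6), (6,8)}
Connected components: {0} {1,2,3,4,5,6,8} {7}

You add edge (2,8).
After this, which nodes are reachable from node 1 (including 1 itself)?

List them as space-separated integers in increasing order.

Before: nodes reachable from 1: {1,2,3,4,5,6,8}
Adding (2,8): both endpoints already in same component. Reachability from 1 unchanged.
After: nodes reachable from 1: {1,2,3,4,5,6,8}

Answer: 1 2 3 4 5 6 8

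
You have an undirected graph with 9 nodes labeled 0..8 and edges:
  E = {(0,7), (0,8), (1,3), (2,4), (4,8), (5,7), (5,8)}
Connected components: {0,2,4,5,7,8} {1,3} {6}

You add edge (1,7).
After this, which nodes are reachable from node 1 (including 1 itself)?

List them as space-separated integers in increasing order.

Answer: 0 1 2 3 4 5 7 8

Derivation:
Before: nodes reachable from 1: {1,3}
Adding (1,7): merges 1's component with another. Reachability grows.
After: nodes reachable from 1: {0,1,2,3,4,5,7,8}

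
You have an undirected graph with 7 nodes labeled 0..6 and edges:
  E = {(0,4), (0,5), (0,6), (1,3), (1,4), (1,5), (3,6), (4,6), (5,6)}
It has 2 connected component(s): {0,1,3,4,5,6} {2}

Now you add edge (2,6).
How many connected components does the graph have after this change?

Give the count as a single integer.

Answer: 1

Derivation:
Initial component count: 2
Add (2,6): merges two components. Count decreases: 2 -> 1.
New component count: 1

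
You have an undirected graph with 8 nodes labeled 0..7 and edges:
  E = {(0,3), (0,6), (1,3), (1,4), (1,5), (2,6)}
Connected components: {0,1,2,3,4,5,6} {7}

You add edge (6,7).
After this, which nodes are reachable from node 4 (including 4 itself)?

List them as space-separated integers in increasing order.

Answer: 0 1 2 3 4 5 6 7

Derivation:
Before: nodes reachable from 4: {0,1,2,3,4,5,6}
Adding (6,7): merges 4's component with another. Reachability grows.
After: nodes reachable from 4: {0,1,2,3,4,5,6,7}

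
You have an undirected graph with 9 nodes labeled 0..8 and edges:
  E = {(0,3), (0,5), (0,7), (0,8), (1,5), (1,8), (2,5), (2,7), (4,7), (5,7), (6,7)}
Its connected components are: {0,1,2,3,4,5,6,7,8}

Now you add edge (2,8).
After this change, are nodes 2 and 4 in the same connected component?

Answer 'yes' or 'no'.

Initial components: {0,1,2,3,4,5,6,7,8}
Adding edge (2,8): both already in same component {0,1,2,3,4,5,6,7,8}. No change.
New components: {0,1,2,3,4,5,6,7,8}
Are 2 and 4 in the same component? yes

Answer: yes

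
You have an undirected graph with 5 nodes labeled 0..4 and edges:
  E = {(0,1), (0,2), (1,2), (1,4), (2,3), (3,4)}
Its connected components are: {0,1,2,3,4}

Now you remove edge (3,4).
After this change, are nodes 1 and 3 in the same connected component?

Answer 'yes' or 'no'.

Answer: yes

Derivation:
Initial components: {0,1,2,3,4}
Removing edge (3,4): not a bridge — component count unchanged at 1.
New components: {0,1,2,3,4}
Are 1 and 3 in the same component? yes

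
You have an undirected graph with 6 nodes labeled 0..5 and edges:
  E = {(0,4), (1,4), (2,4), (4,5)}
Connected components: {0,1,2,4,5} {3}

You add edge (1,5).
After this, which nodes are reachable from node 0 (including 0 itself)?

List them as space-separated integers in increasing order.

Before: nodes reachable from 0: {0,1,2,4,5}
Adding (1,5): both endpoints already in same component. Reachability from 0 unchanged.
After: nodes reachable from 0: {0,1,2,4,5}

Answer: 0 1 2 4 5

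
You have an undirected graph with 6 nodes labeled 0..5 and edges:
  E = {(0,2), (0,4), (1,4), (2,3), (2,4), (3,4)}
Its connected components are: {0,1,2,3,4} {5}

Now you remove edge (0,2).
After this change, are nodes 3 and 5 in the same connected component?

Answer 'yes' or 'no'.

Initial components: {0,1,2,3,4} {5}
Removing edge (0,2): not a bridge — component count unchanged at 2.
New components: {0,1,2,3,4} {5}
Are 3 and 5 in the same component? no

Answer: no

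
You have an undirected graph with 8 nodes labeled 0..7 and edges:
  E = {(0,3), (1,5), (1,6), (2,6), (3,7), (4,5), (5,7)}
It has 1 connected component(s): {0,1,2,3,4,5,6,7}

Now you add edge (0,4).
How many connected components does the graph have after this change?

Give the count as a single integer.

Answer: 1

Derivation:
Initial component count: 1
Add (0,4): endpoints already in same component. Count unchanged: 1.
New component count: 1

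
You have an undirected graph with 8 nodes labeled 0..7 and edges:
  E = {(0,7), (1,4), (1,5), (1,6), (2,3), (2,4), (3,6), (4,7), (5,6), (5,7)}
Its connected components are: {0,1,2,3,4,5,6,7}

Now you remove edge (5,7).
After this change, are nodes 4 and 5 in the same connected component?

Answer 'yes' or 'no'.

Initial components: {0,1,2,3,4,5,6,7}
Removing edge (5,7): not a bridge — component count unchanged at 1.
New components: {0,1,2,3,4,5,6,7}
Are 4 and 5 in the same component? yes

Answer: yes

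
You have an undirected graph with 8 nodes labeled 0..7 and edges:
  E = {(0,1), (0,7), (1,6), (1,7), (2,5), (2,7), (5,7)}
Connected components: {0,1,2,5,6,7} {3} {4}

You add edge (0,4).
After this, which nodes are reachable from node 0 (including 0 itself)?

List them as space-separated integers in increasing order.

Before: nodes reachable from 0: {0,1,2,5,6,7}
Adding (0,4): merges 0's component with another. Reachability grows.
After: nodes reachable from 0: {0,1,2,4,5,6,7}

Answer: 0 1 2 4 5 6 7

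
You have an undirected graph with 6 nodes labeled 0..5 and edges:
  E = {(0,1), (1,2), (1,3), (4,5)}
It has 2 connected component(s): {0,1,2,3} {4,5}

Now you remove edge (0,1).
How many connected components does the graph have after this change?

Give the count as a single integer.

Answer: 3

Derivation:
Initial component count: 2
Remove (0,1): it was a bridge. Count increases: 2 -> 3.
  After removal, components: {0} {1,2,3} {4,5}
New component count: 3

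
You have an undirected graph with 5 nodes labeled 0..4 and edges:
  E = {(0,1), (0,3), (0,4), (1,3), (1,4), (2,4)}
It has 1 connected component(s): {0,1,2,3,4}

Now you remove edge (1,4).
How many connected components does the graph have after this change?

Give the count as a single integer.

Answer: 1

Derivation:
Initial component count: 1
Remove (1,4): not a bridge. Count unchanged: 1.
  After removal, components: {0,1,2,3,4}
New component count: 1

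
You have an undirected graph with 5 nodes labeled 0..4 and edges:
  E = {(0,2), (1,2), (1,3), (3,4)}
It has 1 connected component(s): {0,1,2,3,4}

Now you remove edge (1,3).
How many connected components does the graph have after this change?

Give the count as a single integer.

Answer: 2

Derivation:
Initial component count: 1
Remove (1,3): it was a bridge. Count increases: 1 -> 2.
  After removal, components: {0,1,2} {3,4}
New component count: 2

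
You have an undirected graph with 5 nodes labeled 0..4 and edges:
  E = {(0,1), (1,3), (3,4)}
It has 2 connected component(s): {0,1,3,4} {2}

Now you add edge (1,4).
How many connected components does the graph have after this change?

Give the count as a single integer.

Initial component count: 2
Add (1,4): endpoints already in same component. Count unchanged: 2.
New component count: 2

Answer: 2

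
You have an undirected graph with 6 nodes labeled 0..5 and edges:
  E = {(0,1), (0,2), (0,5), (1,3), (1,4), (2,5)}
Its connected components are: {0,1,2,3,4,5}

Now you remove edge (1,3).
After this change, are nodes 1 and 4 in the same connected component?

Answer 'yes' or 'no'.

Answer: yes

Derivation:
Initial components: {0,1,2,3,4,5}
Removing edge (1,3): it was a bridge — component count 1 -> 2.
New components: {0,1,2,4,5} {3}
Are 1 and 4 in the same component? yes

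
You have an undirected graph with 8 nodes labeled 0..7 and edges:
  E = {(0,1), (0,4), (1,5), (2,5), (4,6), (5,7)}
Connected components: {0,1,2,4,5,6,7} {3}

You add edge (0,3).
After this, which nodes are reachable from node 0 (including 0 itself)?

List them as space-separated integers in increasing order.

Answer: 0 1 2 3 4 5 6 7

Derivation:
Before: nodes reachable from 0: {0,1,2,4,5,6,7}
Adding (0,3): merges 0's component with another. Reachability grows.
After: nodes reachable from 0: {0,1,2,3,4,5,6,7}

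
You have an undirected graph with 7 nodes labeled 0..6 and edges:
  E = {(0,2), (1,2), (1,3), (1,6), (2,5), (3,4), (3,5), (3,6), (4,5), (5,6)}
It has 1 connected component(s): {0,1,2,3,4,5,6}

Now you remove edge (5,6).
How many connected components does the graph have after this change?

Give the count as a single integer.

Answer: 1

Derivation:
Initial component count: 1
Remove (5,6): not a bridge. Count unchanged: 1.
  After removal, components: {0,1,2,3,4,5,6}
New component count: 1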